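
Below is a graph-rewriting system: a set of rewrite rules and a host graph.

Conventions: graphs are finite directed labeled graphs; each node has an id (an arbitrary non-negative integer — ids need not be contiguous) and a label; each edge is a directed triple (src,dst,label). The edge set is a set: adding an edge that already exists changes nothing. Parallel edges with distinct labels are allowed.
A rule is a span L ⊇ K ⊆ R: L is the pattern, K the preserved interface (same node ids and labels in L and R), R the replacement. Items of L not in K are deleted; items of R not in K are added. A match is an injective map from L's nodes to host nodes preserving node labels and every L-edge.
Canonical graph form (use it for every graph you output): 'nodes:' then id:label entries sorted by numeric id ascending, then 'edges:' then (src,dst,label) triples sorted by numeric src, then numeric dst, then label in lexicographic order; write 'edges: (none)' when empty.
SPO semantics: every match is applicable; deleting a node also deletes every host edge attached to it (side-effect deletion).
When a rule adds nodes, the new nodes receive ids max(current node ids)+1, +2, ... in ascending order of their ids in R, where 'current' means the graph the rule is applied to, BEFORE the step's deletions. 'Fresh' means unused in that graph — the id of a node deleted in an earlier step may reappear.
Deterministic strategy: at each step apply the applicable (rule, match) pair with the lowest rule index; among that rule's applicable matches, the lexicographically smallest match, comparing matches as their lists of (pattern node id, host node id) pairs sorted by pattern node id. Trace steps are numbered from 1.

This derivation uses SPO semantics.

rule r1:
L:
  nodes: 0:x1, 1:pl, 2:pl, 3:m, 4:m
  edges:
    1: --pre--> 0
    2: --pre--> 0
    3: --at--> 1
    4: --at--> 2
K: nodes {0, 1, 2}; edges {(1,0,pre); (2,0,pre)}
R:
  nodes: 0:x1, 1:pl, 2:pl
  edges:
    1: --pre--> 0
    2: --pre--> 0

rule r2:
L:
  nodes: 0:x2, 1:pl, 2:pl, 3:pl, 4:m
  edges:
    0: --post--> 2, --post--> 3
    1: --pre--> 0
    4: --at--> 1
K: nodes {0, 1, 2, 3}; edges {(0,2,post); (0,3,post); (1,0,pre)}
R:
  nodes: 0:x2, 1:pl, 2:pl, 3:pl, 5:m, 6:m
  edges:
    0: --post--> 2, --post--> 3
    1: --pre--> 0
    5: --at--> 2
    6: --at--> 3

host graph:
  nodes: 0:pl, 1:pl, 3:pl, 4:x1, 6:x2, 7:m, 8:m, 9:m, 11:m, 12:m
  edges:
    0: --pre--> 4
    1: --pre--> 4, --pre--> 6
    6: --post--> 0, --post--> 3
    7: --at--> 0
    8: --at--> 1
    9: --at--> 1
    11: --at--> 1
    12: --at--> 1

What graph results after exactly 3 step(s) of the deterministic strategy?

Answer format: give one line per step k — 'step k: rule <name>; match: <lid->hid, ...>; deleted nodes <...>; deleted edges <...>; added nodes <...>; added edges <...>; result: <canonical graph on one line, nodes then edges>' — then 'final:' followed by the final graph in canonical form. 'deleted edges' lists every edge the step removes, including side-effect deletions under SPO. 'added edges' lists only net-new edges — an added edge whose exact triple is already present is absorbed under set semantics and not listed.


step 1: rule r1; match: 0->4, 1->0, 2->1, 3->7, 4->8; deleted nodes 7, 8; deleted edges (7,0,at); (8,1,at); added nodes (none); added edges (none); result: nodes: 0:pl, 1:pl, 3:pl, 4:x1, 6:x2, 9:m, 11:m, 12:m edges: (0,4,pre); (1,4,pre); (1,6,pre); (6,0,post); (6,3,post); (9,1,at); (11,1,at); (12,1,at)
step 2: rule r2; match: 0->6, 1->1, 2->0, 3->3, 4->9; deleted nodes 9; deleted edges (9,1,at); added nodes 13, 14; added edges (13,0,at); (14,3,at); result: nodes: 0:pl, 1:pl, 3:pl, 4:x1, 6:x2, 11:m, 12:m, 13:m, 14:m edges: (0,4,pre); (1,4,pre); (1,6,pre); (6,0,post); (6,3,post); (11,1,at); (12,1,at); (13,0,at); (14,3,at)
step 3: rule r1; match: 0->4, 1->0, 2->1, 3->13, 4->11; deleted nodes 11, 13; deleted edges (11,1,at); (13,0,at); added nodes (none); added edges (none); result: nodes: 0:pl, 1:pl, 3:pl, 4:x1, 6:x2, 12:m, 14:m edges: (0,4,pre); (1,4,pre); (1,6,pre); (6,0,post); (6,3,post); (12,1,at); (14,3,at)
final:
nodes: 0:pl, 1:pl, 3:pl, 4:x1, 6:x2, 12:m, 14:m
edges: (0,4,pre); (1,4,pre); (1,6,pre); (6,0,post); (6,3,post); (12,1,at); (14,3,at)


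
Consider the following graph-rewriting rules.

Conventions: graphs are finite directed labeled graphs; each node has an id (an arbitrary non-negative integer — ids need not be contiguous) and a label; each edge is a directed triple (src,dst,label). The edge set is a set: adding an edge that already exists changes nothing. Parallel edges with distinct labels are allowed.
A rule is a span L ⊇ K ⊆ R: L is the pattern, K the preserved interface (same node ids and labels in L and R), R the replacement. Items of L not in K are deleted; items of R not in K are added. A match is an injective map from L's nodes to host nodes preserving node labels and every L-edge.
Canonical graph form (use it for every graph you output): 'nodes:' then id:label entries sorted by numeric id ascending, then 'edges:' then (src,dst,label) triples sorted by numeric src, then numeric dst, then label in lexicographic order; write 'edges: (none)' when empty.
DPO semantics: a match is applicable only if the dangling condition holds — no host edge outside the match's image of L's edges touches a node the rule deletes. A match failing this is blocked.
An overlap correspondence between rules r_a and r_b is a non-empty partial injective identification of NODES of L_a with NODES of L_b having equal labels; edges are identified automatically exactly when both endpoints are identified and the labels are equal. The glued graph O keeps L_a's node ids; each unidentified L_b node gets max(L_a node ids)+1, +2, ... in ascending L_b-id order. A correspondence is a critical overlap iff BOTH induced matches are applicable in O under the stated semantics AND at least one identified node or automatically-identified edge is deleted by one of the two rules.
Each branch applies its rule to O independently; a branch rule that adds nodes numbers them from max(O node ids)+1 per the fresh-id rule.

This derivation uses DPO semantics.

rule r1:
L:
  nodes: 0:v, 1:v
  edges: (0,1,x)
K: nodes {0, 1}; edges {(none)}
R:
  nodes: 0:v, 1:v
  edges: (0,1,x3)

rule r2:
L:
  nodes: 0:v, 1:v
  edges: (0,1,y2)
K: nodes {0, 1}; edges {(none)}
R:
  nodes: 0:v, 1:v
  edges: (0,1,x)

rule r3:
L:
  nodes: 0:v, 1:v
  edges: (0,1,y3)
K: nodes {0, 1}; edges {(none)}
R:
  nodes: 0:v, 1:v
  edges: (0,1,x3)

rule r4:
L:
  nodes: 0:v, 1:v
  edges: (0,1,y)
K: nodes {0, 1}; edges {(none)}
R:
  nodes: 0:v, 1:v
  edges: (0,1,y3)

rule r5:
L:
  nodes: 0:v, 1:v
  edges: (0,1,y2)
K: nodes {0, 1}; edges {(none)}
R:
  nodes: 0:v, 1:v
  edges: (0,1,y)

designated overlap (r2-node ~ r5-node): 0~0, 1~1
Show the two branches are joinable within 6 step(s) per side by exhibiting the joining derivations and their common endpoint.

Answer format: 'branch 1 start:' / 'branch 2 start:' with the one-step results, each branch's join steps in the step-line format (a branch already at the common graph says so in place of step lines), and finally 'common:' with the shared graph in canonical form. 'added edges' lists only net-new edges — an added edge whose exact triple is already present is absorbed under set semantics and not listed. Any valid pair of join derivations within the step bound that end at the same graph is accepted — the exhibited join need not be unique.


branch 1 start:
nodes: 0:v, 1:v
edges: (0,1,x)
branch 2 start:
nodes: 0:v, 1:v
edges: (0,1,y)
branch 1 step 1: rule r1; match: 0->0, 1->1; deleted nodes (none); deleted edges (0,1,x); added nodes (none); added edges (0,1,x3); result: nodes: 0:v, 1:v edges: (0,1,x3)
branch 2 step 1: rule r4; match: 0->0, 1->1; deleted nodes (none); deleted edges (0,1,y); added nodes (none); added edges (0,1,y3); result: nodes: 0:v, 1:v edges: (0,1,y3)
branch 2 step 2: rule r3; match: 0->0, 1->1; deleted nodes (none); deleted edges (0,1,y3); added nodes (none); added edges (0,1,x3); result: nodes: 0:v, 1:v edges: (0,1,x3)
common:
nodes: 0:v, 1:v
edges: (0,1,x3)


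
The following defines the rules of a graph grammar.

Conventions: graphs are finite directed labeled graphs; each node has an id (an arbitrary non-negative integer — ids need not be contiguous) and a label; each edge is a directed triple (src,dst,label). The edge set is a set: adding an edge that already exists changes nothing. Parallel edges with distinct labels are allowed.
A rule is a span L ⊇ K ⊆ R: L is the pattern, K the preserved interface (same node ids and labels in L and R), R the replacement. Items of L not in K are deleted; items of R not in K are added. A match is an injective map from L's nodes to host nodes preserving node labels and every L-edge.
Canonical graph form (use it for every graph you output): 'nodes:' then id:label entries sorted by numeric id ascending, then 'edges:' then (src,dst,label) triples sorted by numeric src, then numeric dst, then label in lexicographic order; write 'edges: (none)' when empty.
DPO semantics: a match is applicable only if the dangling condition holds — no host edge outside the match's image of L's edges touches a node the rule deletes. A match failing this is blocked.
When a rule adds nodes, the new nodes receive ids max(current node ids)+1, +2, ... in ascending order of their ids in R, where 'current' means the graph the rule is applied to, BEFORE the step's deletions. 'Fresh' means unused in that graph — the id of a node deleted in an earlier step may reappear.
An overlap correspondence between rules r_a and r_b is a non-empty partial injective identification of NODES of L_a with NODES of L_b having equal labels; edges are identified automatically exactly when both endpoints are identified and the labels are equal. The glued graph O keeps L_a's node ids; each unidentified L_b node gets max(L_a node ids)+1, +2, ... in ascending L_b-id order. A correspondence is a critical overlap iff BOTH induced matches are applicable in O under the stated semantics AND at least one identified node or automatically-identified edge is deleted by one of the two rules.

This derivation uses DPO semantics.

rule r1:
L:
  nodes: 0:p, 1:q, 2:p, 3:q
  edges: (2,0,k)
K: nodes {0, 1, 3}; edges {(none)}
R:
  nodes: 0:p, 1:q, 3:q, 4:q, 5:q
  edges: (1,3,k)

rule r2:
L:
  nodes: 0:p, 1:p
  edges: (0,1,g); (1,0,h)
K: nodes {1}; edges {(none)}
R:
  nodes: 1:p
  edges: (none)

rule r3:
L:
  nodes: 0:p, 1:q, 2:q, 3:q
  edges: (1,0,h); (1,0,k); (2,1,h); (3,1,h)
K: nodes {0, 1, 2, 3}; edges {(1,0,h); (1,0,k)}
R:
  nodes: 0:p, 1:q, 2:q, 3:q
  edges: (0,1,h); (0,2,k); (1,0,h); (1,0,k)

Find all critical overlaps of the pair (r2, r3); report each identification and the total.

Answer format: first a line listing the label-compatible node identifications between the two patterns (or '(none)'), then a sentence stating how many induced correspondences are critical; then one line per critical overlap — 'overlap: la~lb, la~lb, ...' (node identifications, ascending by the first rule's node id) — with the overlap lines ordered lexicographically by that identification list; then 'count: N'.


label-compatible node identifications between L(r2) and L(r3): 0~0, 1~0
0 of the induced correspondences are critical overlaps of r2 and r3.
count: 0


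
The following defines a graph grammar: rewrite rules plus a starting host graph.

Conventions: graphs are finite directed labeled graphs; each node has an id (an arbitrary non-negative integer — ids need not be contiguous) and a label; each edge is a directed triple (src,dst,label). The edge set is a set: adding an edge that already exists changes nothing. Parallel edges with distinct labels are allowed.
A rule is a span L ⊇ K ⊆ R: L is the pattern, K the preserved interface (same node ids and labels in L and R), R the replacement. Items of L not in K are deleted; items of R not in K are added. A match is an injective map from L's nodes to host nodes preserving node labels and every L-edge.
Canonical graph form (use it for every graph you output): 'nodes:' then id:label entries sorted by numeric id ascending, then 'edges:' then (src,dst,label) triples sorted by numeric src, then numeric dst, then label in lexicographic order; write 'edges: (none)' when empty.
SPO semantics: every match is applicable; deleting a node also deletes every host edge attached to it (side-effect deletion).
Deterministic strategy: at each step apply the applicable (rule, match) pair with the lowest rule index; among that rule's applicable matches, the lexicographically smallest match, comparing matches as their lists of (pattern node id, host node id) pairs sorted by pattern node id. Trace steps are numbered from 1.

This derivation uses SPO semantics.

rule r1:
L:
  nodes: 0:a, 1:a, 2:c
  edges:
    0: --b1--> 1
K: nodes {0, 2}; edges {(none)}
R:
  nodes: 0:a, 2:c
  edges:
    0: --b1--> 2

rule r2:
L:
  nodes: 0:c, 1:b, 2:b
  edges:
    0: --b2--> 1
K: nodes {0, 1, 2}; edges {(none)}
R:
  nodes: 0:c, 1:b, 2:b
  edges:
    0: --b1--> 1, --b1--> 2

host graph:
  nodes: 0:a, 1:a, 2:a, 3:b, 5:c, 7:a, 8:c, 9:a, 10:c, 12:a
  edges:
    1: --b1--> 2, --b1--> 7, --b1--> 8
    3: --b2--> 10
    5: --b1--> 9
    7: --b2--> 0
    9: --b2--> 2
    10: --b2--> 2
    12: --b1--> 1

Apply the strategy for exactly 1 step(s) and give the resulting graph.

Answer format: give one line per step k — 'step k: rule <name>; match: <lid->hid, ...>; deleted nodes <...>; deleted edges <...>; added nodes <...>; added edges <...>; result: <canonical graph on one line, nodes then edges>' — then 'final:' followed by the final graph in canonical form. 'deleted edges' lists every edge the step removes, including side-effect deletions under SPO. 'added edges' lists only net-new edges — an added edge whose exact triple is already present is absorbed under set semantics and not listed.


step 1: rule r1; match: 0->1, 1->2, 2->5; deleted nodes 2; deleted edges (1,2,b1); (9,2,b2); (10,2,b2); added nodes (none); added edges (1,5,b1); result: nodes: 0:a, 1:a, 3:b, 5:c, 7:a, 8:c, 9:a, 10:c, 12:a edges: (1,5,b1); (1,7,b1); (1,8,b1); (3,10,b2); (5,9,b1); (7,0,b2); (12,1,b1)
final:
nodes: 0:a, 1:a, 3:b, 5:c, 7:a, 8:c, 9:a, 10:c, 12:a
edges: (1,5,b1); (1,7,b1); (1,8,b1); (3,10,b2); (5,9,b1); (7,0,b2); (12,1,b1)


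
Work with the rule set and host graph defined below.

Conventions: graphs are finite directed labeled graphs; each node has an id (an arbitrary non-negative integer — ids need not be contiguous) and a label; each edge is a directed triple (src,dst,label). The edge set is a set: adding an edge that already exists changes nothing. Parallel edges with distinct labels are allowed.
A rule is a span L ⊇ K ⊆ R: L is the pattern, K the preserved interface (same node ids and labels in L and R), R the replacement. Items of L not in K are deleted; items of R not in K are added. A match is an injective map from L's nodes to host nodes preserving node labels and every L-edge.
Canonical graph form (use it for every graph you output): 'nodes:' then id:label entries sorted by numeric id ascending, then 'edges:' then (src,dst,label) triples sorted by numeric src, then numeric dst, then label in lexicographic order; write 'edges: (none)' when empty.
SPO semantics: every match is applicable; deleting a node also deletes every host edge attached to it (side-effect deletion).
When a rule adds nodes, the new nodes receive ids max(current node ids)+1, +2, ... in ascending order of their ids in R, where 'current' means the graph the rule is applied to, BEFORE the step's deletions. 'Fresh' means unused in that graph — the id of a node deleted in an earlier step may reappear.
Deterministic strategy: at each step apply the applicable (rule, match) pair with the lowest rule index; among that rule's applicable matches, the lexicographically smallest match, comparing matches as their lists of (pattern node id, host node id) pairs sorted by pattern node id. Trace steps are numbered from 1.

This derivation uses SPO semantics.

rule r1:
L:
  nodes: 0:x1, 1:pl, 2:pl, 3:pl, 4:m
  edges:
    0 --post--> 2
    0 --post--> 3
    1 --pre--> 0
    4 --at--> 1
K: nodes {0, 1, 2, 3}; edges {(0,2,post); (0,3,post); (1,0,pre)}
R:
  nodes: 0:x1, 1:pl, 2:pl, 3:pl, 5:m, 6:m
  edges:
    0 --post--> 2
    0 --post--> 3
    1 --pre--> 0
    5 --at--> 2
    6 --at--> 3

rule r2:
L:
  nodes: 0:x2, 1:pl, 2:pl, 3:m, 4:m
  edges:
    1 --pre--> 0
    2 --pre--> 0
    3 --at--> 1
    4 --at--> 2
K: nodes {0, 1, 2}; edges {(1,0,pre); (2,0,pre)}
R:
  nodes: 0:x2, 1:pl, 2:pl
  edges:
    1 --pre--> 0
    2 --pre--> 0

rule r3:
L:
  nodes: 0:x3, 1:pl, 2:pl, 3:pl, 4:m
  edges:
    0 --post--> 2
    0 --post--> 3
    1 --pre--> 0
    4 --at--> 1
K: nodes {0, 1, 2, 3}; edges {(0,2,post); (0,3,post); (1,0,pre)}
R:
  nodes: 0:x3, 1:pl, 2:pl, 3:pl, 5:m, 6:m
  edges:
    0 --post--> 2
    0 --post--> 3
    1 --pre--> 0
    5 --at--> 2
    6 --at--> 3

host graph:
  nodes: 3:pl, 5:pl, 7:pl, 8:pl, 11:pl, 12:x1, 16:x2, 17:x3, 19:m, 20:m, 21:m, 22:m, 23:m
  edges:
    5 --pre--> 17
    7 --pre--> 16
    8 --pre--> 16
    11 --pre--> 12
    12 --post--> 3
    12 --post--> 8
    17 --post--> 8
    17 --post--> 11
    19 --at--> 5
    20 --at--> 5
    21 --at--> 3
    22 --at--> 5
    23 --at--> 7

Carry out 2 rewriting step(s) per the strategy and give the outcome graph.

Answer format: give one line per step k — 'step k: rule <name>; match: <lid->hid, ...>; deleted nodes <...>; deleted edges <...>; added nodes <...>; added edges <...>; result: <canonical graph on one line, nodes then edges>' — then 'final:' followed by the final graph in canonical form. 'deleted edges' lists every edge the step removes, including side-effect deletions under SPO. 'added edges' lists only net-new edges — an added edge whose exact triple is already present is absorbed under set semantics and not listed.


step 1: rule r3; match: 0->17, 1->5, 2->8, 3->11, 4->19; deleted nodes 19; deleted edges (19,5,at); added nodes 24, 25; added edges (24,8,at); (25,11,at); result: nodes: 3:pl, 5:pl, 7:pl, 8:pl, 11:pl, 12:x1, 16:x2, 17:x3, 20:m, 21:m, 22:m, 23:m, 24:m, 25:m edges: (5,17,pre); (7,16,pre); (8,16,pre); (11,12,pre); (12,3,post); (12,8,post); (17,8,post); (17,11,post); (20,5,at); (21,3,at); (22,5,at); (23,7,at); (24,8,at); (25,11,at)
step 2: rule r1; match: 0->12, 1->11, 2->3, 3->8, 4->25; deleted nodes 25; deleted edges (25,11,at); added nodes 26, 27; added edges (26,3,at); (27,8,at); result: nodes: 3:pl, 5:pl, 7:pl, 8:pl, 11:pl, 12:x1, 16:x2, 17:x3, 20:m, 21:m, 22:m, 23:m, 24:m, 26:m, 27:m edges: (5,17,pre); (7,16,pre); (8,16,pre); (11,12,pre); (12,3,post); (12,8,post); (17,8,post); (17,11,post); (20,5,at); (21,3,at); (22,5,at); (23,7,at); (24,8,at); (26,3,at); (27,8,at)
final:
nodes: 3:pl, 5:pl, 7:pl, 8:pl, 11:pl, 12:x1, 16:x2, 17:x3, 20:m, 21:m, 22:m, 23:m, 24:m, 26:m, 27:m
edges: (5,17,pre); (7,16,pre); (8,16,pre); (11,12,pre); (12,3,post); (12,8,post); (17,8,post); (17,11,post); (20,5,at); (21,3,at); (22,5,at); (23,7,at); (24,8,at); (26,3,at); (27,8,at)


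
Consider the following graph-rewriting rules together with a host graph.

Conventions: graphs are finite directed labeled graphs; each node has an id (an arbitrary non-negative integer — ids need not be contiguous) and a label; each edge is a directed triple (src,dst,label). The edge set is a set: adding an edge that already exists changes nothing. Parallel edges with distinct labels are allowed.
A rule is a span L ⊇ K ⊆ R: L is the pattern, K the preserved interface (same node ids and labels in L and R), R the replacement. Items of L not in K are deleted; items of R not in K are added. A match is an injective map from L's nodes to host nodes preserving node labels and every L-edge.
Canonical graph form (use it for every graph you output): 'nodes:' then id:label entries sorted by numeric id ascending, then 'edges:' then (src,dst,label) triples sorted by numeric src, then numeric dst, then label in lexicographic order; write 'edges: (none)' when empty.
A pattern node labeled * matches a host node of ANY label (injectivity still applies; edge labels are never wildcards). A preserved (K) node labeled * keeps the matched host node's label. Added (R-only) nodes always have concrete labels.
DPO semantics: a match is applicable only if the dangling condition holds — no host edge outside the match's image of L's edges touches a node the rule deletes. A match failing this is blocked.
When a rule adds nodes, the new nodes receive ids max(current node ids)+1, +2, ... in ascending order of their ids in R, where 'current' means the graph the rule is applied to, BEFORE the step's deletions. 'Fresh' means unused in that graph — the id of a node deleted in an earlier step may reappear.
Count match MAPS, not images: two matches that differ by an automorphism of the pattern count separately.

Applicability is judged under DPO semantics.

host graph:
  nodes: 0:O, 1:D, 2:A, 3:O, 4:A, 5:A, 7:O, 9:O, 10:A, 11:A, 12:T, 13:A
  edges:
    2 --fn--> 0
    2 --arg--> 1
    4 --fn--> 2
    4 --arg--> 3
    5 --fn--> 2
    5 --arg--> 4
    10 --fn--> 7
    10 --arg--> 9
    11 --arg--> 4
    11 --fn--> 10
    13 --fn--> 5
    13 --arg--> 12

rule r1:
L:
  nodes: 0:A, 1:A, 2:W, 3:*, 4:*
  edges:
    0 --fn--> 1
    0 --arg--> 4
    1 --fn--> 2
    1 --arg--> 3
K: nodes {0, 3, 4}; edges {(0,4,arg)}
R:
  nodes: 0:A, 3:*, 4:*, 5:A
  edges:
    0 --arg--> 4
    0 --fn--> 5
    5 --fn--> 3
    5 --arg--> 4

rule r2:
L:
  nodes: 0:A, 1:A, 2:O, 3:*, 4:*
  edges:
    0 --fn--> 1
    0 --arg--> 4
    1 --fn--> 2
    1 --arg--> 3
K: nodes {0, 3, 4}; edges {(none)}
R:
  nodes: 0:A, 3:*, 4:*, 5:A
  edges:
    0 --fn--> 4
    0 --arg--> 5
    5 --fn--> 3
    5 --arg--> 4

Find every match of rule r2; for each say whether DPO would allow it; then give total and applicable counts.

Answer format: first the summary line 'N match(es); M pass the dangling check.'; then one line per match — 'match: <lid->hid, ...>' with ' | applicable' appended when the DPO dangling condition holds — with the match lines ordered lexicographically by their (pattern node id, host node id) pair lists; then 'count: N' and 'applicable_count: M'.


3 match(es); 1 pass the dangling check.
match: 0->4, 1->2, 2->0, 3->1, 4->3
match: 0->5, 1->2, 2->0, 3->1, 4->4
match: 0->11, 1->10, 2->7, 3->9, 4->4 | applicable
count: 3
applicable_count: 1


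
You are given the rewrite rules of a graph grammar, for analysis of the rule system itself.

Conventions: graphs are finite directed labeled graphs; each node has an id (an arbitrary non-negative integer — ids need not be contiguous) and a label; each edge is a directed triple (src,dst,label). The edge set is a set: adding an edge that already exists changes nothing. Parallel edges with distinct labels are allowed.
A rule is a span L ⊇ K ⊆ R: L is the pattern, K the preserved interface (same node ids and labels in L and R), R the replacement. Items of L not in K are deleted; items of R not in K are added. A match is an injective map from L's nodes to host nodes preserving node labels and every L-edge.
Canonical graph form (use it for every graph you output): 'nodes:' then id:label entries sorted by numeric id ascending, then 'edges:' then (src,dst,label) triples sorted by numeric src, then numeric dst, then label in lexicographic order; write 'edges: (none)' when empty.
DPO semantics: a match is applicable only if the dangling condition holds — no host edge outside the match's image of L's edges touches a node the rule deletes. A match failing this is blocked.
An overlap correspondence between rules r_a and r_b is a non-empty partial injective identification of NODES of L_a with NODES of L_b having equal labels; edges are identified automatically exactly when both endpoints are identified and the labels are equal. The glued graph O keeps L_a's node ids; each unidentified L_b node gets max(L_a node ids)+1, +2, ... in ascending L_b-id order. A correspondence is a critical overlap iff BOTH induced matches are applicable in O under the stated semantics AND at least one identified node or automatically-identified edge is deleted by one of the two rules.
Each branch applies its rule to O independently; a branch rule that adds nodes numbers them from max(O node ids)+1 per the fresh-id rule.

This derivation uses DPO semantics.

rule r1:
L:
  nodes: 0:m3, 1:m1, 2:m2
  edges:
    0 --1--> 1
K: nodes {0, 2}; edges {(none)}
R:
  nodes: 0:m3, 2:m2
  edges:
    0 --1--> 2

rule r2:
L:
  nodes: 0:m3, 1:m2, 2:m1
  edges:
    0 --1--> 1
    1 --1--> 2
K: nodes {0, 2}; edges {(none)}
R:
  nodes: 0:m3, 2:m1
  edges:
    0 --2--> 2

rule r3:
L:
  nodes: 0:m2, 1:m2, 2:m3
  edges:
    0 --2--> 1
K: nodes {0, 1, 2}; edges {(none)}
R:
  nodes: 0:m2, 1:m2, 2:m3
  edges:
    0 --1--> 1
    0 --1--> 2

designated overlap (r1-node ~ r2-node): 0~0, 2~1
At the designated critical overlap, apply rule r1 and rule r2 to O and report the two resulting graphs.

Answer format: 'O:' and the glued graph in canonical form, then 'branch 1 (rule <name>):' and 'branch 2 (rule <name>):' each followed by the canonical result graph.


O:
nodes: 0:m3, 1:m1, 2:m2, 3:m1
edges: (0,1,1); (0,2,1); (2,3,1)
branch 1 (rule r1):
nodes: 0:m3, 2:m2, 3:m1
edges: (0,2,1); (2,3,1)
branch 2 (rule r2):
nodes: 0:m3, 1:m1, 3:m1
edges: (0,1,1); (0,3,2)


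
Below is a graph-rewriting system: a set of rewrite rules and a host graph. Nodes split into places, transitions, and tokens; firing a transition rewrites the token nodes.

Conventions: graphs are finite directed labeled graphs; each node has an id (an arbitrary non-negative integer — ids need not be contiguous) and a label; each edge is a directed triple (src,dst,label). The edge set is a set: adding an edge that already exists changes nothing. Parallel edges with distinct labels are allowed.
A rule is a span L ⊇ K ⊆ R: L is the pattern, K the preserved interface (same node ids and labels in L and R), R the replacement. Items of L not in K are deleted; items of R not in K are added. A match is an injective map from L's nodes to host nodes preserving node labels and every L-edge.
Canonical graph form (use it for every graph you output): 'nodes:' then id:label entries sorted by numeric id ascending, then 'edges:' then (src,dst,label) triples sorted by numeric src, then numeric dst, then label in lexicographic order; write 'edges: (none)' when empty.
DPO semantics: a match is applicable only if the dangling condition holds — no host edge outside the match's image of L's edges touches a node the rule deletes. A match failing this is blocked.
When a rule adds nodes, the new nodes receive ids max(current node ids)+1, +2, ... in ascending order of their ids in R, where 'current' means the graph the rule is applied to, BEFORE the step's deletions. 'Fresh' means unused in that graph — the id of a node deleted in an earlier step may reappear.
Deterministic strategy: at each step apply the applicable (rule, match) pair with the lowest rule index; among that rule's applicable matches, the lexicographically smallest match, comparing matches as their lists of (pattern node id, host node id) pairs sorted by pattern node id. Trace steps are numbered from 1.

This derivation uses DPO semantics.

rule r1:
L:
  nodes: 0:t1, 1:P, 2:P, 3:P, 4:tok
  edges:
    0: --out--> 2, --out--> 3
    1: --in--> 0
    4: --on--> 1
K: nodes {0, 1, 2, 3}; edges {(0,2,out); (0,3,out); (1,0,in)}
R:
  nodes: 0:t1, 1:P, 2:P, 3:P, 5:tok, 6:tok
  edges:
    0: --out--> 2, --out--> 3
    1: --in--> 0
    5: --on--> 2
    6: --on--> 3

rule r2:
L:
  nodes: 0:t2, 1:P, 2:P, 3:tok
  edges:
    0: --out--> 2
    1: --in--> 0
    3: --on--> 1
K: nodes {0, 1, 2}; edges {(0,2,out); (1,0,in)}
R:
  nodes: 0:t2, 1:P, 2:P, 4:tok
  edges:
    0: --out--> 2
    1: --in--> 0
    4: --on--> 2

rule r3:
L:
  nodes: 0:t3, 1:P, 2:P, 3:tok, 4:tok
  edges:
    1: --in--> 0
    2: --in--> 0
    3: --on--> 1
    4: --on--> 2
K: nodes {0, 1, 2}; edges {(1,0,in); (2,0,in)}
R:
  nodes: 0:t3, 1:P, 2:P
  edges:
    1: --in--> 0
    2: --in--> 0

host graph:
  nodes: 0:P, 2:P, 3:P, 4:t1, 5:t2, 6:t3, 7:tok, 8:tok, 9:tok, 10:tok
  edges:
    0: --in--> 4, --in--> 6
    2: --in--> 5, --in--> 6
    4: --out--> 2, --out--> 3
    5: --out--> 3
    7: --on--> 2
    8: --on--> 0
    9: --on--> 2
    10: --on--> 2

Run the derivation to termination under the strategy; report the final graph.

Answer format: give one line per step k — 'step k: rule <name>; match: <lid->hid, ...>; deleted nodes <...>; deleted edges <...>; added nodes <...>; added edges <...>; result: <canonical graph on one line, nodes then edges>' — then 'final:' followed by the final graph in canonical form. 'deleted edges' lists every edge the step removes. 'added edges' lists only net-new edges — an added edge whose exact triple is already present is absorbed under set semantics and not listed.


step 1: rule r1; match: 0->4, 1->0, 2->2, 3->3, 4->8; deleted nodes 8; deleted edges (8,0,on); added nodes 11, 12; added edges (11,2,on); (12,3,on); result: nodes: 0:P, 2:P, 3:P, 4:t1, 5:t2, 6:t3, 7:tok, 9:tok, 10:tok, 11:tok, 12:tok edges: (0,4,in); (0,6,in); (2,5,in); (2,6,in); (4,2,out); (4,3,out); (5,3,out); (7,2,on); (9,2,on); (10,2,on); (11,2,on); (12,3,on)
step 2: rule r2; match: 0->5, 1->2, 2->3, 3->7; deleted nodes 7; deleted edges (7,2,on); added nodes 13; added edges (13,3,on); result: nodes: 0:P, 2:P, 3:P, 4:t1, 5:t2, 6:t3, 9:tok, 10:tok, 11:tok, 12:tok, 13:tok edges: (0,4,in); (0,6,in); (2,5,in); (2,6,in); (4,2,out); (4,3,out); (5,3,out); (9,2,on); (10,2,on); (11,2,on); (12,3,on); (13,3,on)
step 3: rule r2; match: 0->5, 1->2, 2->3, 3->9; deleted nodes 9; deleted edges (9,2,on); added nodes 14; added edges (14,3,on); result: nodes: 0:P, 2:P, 3:P, 4:t1, 5:t2, 6:t3, 10:tok, 11:tok, 12:tok, 13:tok, 14:tok edges: (0,4,in); (0,6,in); (2,5,in); (2,6,in); (4,2,out); (4,3,out); (5,3,out); (10,2,on); (11,2,on); (12,3,on); (13,3,on); (14,3,on)
step 4: rule r2; match: 0->5, 1->2, 2->3, 3->10; deleted nodes 10; deleted edges (10,2,on); added nodes 15; added edges (15,3,on); result: nodes: 0:P, 2:P, 3:P, 4:t1, 5:t2, 6:t3, 11:tok, 12:tok, 13:tok, 14:tok, 15:tok edges: (0,4,in); (0,6,in); (2,5,in); (2,6,in); (4,2,out); (4,3,out); (5,3,out); (11,2,on); (12,3,on); (13,3,on); (14,3,on); (15,3,on)
step 5: rule r2; match: 0->5, 1->2, 2->3, 3->11; deleted nodes 11; deleted edges (11,2,on); added nodes 16; added edges (16,3,on); result: nodes: 0:P, 2:P, 3:P, 4:t1, 5:t2, 6:t3, 12:tok, 13:tok, 14:tok, 15:tok, 16:tok edges: (0,4,in); (0,6,in); (2,5,in); (2,6,in); (4,2,out); (4,3,out); (5,3,out); (12,3,on); (13,3,on); (14,3,on); (15,3,on); (16,3,on)
final:
nodes: 0:P, 2:P, 3:P, 4:t1, 5:t2, 6:t3, 12:tok, 13:tok, 14:tok, 15:tok, 16:tok
edges: (0,4,in); (0,6,in); (2,5,in); (2,6,in); (4,2,out); (4,3,out); (5,3,out); (12,3,on); (13,3,on); (14,3,on); (15,3,on); (16,3,on)


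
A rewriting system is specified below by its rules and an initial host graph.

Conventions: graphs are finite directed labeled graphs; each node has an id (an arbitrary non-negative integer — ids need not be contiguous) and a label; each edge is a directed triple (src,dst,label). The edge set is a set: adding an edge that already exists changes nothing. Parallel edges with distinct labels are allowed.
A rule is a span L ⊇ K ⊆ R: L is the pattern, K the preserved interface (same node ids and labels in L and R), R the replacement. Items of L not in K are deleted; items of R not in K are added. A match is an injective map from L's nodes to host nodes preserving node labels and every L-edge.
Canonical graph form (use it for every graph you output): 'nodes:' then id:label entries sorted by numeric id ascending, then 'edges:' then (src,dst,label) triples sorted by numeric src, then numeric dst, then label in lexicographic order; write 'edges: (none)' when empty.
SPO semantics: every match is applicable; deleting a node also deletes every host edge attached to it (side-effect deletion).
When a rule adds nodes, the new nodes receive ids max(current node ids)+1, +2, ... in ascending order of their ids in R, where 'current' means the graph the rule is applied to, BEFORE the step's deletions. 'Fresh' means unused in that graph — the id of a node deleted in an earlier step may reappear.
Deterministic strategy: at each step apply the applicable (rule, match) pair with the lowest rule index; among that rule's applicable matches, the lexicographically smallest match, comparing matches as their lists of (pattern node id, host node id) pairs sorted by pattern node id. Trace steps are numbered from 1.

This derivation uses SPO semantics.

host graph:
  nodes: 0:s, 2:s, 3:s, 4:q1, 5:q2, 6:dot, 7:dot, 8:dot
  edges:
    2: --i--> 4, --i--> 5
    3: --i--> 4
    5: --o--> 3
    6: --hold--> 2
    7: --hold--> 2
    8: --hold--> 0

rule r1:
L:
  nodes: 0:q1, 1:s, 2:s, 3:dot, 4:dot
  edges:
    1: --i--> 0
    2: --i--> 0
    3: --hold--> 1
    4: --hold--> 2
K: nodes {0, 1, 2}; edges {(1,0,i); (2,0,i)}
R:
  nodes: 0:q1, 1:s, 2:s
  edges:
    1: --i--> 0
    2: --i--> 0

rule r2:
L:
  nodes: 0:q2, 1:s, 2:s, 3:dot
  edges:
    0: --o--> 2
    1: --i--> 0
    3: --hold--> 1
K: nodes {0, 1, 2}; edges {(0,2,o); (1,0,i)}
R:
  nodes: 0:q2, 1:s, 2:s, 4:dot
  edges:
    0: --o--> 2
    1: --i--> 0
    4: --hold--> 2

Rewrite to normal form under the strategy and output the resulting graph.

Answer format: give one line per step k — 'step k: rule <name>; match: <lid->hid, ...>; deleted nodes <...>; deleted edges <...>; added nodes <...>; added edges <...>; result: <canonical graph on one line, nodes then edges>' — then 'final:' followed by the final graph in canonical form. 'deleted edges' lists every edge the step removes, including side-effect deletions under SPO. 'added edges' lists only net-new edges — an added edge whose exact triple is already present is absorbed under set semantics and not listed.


step 1: rule r2; match: 0->5, 1->2, 2->3, 3->6; deleted nodes 6; deleted edges (6,2,hold); added nodes 9; added edges (9,3,hold); result: nodes: 0:s, 2:s, 3:s, 4:q1, 5:q2, 7:dot, 8:dot, 9:dot edges: (2,4,i); (2,5,i); (3,4,i); (5,3,o); (7,2,hold); (8,0,hold); (9,3,hold)
step 2: rule r1; match: 0->4, 1->2, 2->3, 3->7, 4->9; deleted nodes 7, 9; deleted edges (7,2,hold); (9,3,hold); added nodes (none); added edges (none); result: nodes: 0:s, 2:s, 3:s, 4:q1, 5:q2, 8:dot edges: (2,4,i); (2,5,i); (3,4,i); (5,3,o); (8,0,hold)
final:
nodes: 0:s, 2:s, 3:s, 4:q1, 5:q2, 8:dot
edges: (2,4,i); (2,5,i); (3,4,i); (5,3,o); (8,0,hold)


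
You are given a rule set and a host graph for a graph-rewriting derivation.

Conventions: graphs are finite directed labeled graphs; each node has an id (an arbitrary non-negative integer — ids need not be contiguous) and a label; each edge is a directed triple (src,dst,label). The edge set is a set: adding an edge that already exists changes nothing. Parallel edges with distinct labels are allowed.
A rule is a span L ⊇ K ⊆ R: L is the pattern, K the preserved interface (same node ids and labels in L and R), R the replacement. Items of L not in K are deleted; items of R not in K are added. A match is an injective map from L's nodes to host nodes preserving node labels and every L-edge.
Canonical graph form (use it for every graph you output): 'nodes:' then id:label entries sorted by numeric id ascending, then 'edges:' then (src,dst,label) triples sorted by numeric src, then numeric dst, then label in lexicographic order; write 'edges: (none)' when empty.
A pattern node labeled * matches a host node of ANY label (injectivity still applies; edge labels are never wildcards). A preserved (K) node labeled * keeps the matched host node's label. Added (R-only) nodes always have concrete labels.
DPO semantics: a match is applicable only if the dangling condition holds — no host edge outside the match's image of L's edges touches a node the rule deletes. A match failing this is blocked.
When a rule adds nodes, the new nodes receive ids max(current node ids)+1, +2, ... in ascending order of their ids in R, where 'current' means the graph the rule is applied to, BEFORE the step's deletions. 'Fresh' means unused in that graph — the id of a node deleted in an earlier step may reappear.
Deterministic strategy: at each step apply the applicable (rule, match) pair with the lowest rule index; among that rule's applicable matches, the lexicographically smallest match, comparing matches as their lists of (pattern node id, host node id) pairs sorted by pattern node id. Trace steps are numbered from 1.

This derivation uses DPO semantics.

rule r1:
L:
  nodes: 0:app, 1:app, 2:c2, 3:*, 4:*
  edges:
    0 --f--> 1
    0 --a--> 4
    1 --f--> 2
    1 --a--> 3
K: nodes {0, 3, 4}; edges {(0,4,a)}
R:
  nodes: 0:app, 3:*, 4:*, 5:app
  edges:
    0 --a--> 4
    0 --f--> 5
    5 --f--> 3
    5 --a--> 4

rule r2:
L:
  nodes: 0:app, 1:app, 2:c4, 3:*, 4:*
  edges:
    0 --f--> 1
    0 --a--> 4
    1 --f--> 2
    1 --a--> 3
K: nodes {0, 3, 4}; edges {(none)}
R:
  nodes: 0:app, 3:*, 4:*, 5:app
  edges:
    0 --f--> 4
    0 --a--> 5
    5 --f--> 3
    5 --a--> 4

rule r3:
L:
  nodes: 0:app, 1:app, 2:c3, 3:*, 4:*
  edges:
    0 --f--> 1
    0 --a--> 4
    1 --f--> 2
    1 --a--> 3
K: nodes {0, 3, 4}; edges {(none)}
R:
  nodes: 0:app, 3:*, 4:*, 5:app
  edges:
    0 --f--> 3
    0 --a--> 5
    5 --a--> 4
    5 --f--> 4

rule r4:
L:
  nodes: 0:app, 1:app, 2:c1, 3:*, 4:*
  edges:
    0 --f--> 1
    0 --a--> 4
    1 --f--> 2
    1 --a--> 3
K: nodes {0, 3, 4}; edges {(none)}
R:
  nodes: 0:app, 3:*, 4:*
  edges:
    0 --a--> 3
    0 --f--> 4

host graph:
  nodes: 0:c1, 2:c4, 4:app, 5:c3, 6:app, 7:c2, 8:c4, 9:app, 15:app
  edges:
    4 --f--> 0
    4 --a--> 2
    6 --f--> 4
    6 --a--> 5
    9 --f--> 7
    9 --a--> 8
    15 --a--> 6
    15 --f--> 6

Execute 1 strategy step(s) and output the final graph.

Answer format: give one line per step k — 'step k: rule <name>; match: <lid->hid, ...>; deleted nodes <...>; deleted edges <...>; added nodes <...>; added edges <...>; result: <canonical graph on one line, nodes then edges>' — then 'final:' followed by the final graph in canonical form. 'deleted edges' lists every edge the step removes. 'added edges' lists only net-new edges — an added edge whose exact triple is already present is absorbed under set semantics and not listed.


step 1: rule r4; match: 0->6, 1->4, 2->0, 3->2, 4->5; deleted nodes 0, 4; deleted edges (4,0,f); (4,2,a); (6,4,f); (6,5,a); added nodes (none); added edges (6,2,a); (6,5,f); result: nodes: 2:c4, 5:c3, 6:app, 7:c2, 8:c4, 9:app, 15:app edges: (6,2,a); (6,5,f); (9,7,f); (9,8,a); (15,6,a); (15,6,f)
final:
nodes: 2:c4, 5:c3, 6:app, 7:c2, 8:c4, 9:app, 15:app
edges: (6,2,a); (6,5,f); (9,7,f); (9,8,a); (15,6,a); (15,6,f)


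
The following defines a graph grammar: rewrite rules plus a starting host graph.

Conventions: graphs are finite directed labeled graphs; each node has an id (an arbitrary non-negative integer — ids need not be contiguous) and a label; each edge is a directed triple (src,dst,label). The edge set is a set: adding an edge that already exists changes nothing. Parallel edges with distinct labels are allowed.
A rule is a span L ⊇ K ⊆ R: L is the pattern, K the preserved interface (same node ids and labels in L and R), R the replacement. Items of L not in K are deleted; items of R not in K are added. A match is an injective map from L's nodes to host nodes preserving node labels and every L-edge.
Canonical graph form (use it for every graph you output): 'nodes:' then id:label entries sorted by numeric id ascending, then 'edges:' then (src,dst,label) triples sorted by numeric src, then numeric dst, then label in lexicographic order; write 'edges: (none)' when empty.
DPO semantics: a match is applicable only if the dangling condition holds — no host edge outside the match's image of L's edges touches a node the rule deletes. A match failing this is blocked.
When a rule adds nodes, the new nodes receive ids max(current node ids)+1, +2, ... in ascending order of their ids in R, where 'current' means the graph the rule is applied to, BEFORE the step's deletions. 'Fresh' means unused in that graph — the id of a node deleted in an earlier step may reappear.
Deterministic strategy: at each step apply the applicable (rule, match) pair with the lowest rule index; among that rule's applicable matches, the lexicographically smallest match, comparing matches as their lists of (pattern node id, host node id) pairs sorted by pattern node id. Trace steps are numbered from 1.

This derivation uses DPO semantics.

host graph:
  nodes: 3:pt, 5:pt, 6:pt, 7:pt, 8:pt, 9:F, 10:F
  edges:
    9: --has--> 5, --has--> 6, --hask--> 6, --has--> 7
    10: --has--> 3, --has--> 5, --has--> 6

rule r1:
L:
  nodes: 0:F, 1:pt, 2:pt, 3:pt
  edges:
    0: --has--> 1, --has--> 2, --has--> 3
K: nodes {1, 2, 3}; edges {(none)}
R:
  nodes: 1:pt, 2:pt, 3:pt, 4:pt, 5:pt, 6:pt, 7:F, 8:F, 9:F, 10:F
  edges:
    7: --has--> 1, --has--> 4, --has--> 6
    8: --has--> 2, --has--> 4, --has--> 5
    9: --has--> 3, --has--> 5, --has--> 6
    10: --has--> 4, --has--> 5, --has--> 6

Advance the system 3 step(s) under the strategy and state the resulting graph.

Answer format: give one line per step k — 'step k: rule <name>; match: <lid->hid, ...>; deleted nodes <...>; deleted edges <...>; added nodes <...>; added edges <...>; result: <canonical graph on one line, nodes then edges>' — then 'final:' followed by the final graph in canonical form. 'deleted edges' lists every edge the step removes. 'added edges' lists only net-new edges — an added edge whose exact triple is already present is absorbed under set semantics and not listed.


step 1: rule r1; match: 0->10, 1->3, 2->5, 3->6; deleted nodes 10; deleted edges (10,3,has); (10,5,has); (10,6,has); added nodes 11, 12, 13, 14, 15, 16, 17; added edges (14,3,has); (14,11,has); (14,13,has); (15,5,has); (15,11,has); (15,12,has); (16,6,has); (16,12,has); (16,13,has); (17,11,has); (17,12,has); (17,13,has); result: nodes: 3:pt, 5:pt, 6:pt, 7:pt, 8:pt, 9:F, 11:pt, 12:pt, 13:pt, 14:F, 15:F, 16:F, 17:F edges: (9,5,has); (9,6,has); (9,6,hask); (9,7,has); (14,3,has); (14,11,has); (14,13,has); (15,5,has); (15,11,has); (15,12,has); (16,6,has); (16,12,has); (16,13,has); (17,11,has); (17,12,has); (17,13,has)
step 2: rule r1; match: 0->14, 1->3, 2->11, 3->13; deleted nodes 14; deleted edges (14,3,has); (14,11,has); (14,13,has); added nodes 18, 19, 20, 21, 22, 23, 24; added edges (21,3,has); (21,18,has); (21,20,has); (22,11,has); (22,18,has); (22,19,has); (23,13,has); (23,19,has); (23,20,has); (24,18,has); (24,19,has); (24,20,has); result: nodes: 3:pt, 5:pt, 6:pt, 7:pt, 8:pt, 9:F, 11:pt, 12:pt, 13:pt, 15:F, 16:F, 17:F, 18:pt, 19:pt, 20:pt, 21:F, 22:F, 23:F, 24:F edges: (9,5,has); (9,6,has); (9,6,hask); (9,7,has); (15,5,has); (15,11,has); (15,12,has); (16,6,has); (16,12,has); (16,13,has); (17,11,has); (17,12,has); (17,13,has); (21,3,has); (21,18,has); (21,20,has); (22,11,has); (22,18,has); (22,19,has); (23,13,has); (23,19,has); (23,20,has); (24,18,has); (24,19,has); (24,20,has)
step 3: rule r1; match: 0->15, 1->5, 2->11, 3->12; deleted nodes 15; deleted edges (15,5,has); (15,11,has); (15,12,has); added nodes 25, 26, 27, 28, 29, 30, 31; added edges (28,5,has); (28,25,has); (28,27,has); (29,11,has); (29,25,has); (29,26,has); (30,12,has); (30,26,has); (30,27,has); (31,25,has); (31,26,has); (31,27,has); result: nodes: 3:pt, 5:pt, 6:pt, 7:pt, 8:pt, 9:F, 11:pt, 12:pt, 13:pt, 16:F, 17:F, 18:pt, 19:pt, 20:pt, 21:F, 22:F, 23:F, 24:F, 25:pt, 26:pt, 27:pt, 28:F, 29:F, 30:F, 31:F edges: (9,5,has); (9,6,has); (9,6,hask); (9,7,has); (16,6,has); (16,12,has); (16,13,has); (17,11,has); (17,12,has); (17,13,has); (21,3,has); (21,18,has); (21,20,has); (22,11,has); (22,18,has); (22,19,has); (23,13,has); (23,19,has); (23,20,has); (24,18,has); (24,19,has); (24,20,has); (28,5,has); (28,25,has); (28,27,has); (29,11,has); (29,25,has); (29,26,has); (30,12,has); (30,26,has); (30,27,has); (31,25,has); (31,26,has); (31,27,has)
final:
nodes: 3:pt, 5:pt, 6:pt, 7:pt, 8:pt, 9:F, 11:pt, 12:pt, 13:pt, 16:F, 17:F, 18:pt, 19:pt, 20:pt, 21:F, 22:F, 23:F, 24:F, 25:pt, 26:pt, 27:pt, 28:F, 29:F, 30:F, 31:F
edges: (9,5,has); (9,6,has); (9,6,hask); (9,7,has); (16,6,has); (16,12,has); (16,13,has); (17,11,has); (17,12,has); (17,13,has); (21,3,has); (21,18,has); (21,20,has); (22,11,has); (22,18,has); (22,19,has); (23,13,has); (23,19,has); (23,20,has); (24,18,has); (24,19,has); (24,20,has); (28,5,has); (28,25,has); (28,27,has); (29,11,has); (29,25,has); (29,26,has); (30,12,has); (30,26,has); (30,27,has); (31,25,has); (31,26,has); (31,27,has)
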